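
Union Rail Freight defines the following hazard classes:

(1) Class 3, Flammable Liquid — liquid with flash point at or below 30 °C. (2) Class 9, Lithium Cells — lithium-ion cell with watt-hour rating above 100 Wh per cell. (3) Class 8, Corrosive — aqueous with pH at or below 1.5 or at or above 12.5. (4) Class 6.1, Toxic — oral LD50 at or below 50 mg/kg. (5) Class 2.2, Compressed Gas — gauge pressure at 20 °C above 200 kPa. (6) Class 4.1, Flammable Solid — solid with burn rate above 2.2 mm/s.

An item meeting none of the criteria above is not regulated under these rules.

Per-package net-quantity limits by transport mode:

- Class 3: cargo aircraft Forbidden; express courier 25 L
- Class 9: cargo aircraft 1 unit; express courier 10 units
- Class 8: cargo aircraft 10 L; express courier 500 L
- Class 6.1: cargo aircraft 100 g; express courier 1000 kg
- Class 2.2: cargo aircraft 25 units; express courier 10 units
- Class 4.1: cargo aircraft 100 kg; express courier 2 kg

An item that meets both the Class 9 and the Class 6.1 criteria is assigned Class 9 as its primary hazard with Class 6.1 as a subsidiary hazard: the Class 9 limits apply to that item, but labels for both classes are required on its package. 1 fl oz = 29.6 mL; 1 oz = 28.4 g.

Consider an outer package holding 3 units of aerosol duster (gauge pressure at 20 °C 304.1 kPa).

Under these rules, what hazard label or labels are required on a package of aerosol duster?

Gauge pressure at 20 °C 304.1 kPa meets the Class 2.2 criterion (Compressed Gas), so the aerosol duster is Class 2.2.
Only the Class 2.2 label is required.

Class 2.2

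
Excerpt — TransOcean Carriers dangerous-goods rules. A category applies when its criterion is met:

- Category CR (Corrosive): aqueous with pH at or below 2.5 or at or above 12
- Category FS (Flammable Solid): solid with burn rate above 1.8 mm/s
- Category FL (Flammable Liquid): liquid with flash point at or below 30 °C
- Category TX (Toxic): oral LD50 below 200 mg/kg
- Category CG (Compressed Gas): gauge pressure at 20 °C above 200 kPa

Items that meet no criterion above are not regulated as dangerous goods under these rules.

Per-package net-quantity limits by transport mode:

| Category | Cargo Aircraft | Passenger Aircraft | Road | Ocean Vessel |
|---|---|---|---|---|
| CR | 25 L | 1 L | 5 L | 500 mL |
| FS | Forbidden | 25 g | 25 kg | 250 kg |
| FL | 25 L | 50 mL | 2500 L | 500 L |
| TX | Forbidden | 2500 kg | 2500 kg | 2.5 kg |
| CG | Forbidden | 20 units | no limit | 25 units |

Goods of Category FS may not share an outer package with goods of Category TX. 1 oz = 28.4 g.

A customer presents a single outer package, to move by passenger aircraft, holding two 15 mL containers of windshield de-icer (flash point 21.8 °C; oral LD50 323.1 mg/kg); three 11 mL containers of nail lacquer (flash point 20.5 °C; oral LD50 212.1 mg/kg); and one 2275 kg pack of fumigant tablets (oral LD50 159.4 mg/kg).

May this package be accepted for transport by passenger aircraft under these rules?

Flash point 21.8 °C meets the Category FL criterion (Flammable Liquid), so the windshield de-icer is Category FL.
Nail lacquer: flash point 20.5 °C ≤ 30 °C → Category FL (Flammable Liquid).
The fumigant tablets have oral LD50 159.4 mg/kg, which is < 200 mg/kg, so they are Category TX (Toxic).
Category FL net quantity: (two 15 mL containers = 30 mL) + (three 11 mL containers = 33 mL) = 63 mL.
That exceeds the Category FL passenger aircraft limit of 50 mL.
Category TX quantity: 2275 kg.
2275 kg ≤ 2500 kg (passenger aircraft limit, Category TX) — within limit.
The segregation rule (Category FS with Category TX) does not apply to Category FL with Category TX.

No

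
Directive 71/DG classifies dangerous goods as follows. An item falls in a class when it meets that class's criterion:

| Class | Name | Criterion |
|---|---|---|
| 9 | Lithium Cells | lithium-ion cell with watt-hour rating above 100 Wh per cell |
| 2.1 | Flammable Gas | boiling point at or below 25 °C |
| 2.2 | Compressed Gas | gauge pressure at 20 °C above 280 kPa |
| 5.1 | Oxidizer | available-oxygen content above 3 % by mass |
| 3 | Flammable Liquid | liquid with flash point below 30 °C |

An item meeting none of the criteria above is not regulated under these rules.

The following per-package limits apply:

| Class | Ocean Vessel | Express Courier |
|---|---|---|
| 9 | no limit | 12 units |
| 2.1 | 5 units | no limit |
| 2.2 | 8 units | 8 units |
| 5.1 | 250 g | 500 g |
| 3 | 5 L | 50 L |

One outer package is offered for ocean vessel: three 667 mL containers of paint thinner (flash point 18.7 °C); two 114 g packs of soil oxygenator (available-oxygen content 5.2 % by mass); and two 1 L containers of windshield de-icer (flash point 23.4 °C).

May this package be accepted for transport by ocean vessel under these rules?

Yes

With flash point 18.7 °C (< 30 °C), the paint thinner falls in Class 3.
With available-oxygen content 5.2 % by mass (> 3 % by mass), the soil oxygenator falls in Class 5.1.
The windshield de-icer has flash point 23.4 °C, which is < 30 °C, so it is Class 3 (Flammable Liquid).
Total Class 3: (three 667 mL containers = 2.001 L) + (two 1 L containers = 2 L) = 4.001 L.
That is within the Class 3 ocean vessel limit of 5 L.
Class 5.1 quantity: two 114 g packs = 228 g.
That is within the Class 5.1 ocean vessel limit of 250 g.
Every hazard class is within its ocean vessel limit and no segregation rule is violated.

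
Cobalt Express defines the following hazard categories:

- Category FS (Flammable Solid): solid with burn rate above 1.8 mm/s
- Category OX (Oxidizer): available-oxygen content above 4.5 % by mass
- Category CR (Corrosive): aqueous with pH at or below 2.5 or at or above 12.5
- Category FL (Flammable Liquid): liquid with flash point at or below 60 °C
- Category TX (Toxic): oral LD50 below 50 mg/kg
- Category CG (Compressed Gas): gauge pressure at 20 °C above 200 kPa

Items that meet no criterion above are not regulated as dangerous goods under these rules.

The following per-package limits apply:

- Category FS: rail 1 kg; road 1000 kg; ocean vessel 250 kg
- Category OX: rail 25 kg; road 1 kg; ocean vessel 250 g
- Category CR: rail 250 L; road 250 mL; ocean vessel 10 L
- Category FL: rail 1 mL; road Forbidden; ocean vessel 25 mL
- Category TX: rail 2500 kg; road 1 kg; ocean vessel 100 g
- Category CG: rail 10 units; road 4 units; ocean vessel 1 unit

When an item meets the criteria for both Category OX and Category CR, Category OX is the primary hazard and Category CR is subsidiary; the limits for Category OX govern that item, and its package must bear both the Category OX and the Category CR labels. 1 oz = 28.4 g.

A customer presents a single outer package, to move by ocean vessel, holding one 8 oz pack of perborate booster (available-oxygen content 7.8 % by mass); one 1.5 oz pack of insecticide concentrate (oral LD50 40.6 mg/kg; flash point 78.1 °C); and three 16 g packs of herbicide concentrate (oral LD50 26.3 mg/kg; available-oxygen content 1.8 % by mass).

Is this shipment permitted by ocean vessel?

Yes

The perborate booster has available-oxygen content 7.8 % by mass, which is > 4.5 % by mass, so it is Category OX (Oxidizer).
The insecticide concentrate has oral LD50 40.6 mg/kg, which is < 50 mg/kg, so it is Category TX (Toxic).
With oral LD50 26.3 mg/kg (< 50 mg/kg), the herbicide concentrate falls in Category TX.
Category OX quantity: one 8 oz pack = 227.2 g.
227.2 g is within the ocean vessel limit of 250 g for Category OX.
Total Category TX: (one 1.5 oz pack = 42.6 g) + (three 16 g packs = 48 g) = 90.6 g.
90.6 g ≤ 100 g (ocean vessel limit, Category TX) — within limit.
Every hazard category is within its ocean vessel limit and no segregation rule is violated.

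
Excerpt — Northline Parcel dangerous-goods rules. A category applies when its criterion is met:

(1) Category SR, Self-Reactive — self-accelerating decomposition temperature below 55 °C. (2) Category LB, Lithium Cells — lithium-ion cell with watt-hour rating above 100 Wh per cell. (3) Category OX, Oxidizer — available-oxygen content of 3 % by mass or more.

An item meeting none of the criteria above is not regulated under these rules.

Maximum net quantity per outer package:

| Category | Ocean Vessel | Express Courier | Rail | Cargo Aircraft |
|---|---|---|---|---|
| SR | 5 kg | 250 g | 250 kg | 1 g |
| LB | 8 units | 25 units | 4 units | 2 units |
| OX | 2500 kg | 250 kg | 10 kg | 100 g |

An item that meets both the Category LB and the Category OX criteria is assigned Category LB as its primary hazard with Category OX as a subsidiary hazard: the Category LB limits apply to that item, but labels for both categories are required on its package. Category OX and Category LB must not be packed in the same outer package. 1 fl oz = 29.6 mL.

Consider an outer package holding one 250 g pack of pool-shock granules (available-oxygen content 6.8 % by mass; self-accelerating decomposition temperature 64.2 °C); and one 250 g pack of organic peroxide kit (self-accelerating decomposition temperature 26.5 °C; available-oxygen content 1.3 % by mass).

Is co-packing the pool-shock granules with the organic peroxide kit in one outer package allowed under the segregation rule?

Yes

Available-oxygen content 6.8 % by mass meets the Category OX criterion (Oxidizer), so the pool-shock granules are Category OX.
The organic peroxide kit has self-accelerating decomposition temperature 26.5 °C, which is < 55 °C, so it is Category SR (Self-Reactive).
No segregation rule bars Category OX with Category SR.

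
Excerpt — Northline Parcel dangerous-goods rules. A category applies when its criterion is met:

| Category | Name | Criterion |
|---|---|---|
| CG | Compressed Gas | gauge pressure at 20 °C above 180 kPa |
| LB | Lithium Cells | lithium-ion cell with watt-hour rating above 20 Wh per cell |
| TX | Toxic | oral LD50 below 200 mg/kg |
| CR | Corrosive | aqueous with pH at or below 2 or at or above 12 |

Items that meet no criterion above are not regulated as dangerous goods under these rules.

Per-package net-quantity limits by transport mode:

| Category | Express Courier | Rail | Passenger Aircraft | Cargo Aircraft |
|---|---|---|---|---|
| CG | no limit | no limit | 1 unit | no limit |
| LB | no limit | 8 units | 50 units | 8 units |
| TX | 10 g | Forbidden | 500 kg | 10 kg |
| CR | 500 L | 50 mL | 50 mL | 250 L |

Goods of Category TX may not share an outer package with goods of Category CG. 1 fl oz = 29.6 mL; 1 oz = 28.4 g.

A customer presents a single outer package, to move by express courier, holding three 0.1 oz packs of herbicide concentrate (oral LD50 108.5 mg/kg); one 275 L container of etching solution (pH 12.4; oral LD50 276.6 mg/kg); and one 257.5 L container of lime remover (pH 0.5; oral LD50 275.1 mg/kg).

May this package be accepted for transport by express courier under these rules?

No

Oral LD50 108.5 mg/kg meets the Category TX criterion (Toxic), so the herbicide concentrate is Category TX.
pH 12.4 meets the Category CR criterion (Corrosive), so the etching solution is Category CR.
Lime remover: pH 0.5 ≤ 2 → Category CR (Corrosive).
Category CR net quantity: 275 L + 257.5 L = 532.5 L.
532.5 L exceeds the express courier limit of 500 L for Category CR.
Category TX quantity: three 0.1 oz packs = 8.52 g.
8.52 g is within the express courier limit of 10 g for Category TX.
The segregation rule (Category TX with Category CG) does not apply to Category CR with Category TX.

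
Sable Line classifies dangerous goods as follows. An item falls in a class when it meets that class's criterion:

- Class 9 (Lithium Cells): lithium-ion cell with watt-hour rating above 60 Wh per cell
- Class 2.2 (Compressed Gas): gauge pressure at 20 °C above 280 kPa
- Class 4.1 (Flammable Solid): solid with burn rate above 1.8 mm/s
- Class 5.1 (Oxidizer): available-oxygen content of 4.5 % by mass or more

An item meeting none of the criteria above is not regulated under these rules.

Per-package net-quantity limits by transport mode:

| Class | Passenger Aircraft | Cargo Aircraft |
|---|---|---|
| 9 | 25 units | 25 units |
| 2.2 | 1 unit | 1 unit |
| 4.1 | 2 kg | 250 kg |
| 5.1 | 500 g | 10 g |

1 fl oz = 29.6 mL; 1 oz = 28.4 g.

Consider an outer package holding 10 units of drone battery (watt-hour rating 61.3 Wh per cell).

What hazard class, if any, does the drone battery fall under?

With watt-hour rating 61.3 Wh per cell (> 60 Wh per cell), the drone battery falls in Class 9.

Class 9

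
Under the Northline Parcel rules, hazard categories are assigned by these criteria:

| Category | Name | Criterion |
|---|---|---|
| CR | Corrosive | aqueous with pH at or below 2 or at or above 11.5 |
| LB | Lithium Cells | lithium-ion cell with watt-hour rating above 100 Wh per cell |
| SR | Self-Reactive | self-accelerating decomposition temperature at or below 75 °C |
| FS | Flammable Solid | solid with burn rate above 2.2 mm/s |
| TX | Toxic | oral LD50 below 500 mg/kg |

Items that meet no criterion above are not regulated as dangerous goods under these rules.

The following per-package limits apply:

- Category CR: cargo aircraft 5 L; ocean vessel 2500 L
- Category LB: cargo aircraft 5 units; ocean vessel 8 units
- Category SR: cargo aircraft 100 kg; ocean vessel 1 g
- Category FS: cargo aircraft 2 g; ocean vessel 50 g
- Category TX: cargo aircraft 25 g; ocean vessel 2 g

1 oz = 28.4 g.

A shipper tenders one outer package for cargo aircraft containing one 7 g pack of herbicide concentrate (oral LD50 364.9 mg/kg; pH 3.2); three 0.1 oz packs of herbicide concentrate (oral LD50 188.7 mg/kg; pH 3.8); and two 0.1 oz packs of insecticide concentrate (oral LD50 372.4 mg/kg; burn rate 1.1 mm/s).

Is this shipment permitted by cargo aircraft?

Yes

The herbicide concentrate has oral LD50 364.9 mg/kg, which is < 500 mg/kg, so it is Category TX (Toxic).
The herbicide concentrate has oral LD50 188.7 mg/kg, which is < 500 mg/kg, so it is Category TX (Toxic).
The insecticide concentrate has oral LD50 372.4 mg/kg, which is < 500 mg/kg, so it is Category TX (Toxic).
Category TX net quantity: 7 g + (three 0.1 oz packs = 8.52 g) + (two 0.1 oz packs = 5.68 g) = 21.2 g.
21.2 g ≤ 25 g (cargo aircraft limit, Category TX) — within limit.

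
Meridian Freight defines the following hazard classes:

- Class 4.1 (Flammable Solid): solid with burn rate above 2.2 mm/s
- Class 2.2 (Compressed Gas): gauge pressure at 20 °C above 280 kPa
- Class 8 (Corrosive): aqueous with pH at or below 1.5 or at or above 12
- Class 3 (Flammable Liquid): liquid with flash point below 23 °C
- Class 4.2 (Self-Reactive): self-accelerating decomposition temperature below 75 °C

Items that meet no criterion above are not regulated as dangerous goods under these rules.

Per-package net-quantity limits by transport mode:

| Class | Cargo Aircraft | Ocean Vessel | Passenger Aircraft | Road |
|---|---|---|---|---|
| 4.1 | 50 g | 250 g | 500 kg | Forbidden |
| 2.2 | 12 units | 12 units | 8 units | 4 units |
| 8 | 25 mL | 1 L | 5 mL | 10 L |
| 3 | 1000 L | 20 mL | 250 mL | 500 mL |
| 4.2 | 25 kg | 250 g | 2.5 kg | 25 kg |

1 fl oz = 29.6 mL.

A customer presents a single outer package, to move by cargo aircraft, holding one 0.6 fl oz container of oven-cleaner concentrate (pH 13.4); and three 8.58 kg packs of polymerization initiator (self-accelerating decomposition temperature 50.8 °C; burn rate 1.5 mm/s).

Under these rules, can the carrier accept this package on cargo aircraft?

pH 13.4 meets the Class 8 criterion (Corrosive), so the oven-cleaner concentrate is Class 8.
The polymerization initiator has self-accelerating decomposition temperature 50.8 °C, which is < 75 °C, so it is Class 4.2 (Self-Reactive).
Class 4.2 quantity: three 8.58 kg packs = 25.74 kg.
25.74 kg exceeds the cargo aircraft limit of 25 kg for Class 4.2.
Class 8 quantity: one 0.6 fl oz container = 17.76 mL.
17.76 mL ≤ 25 mL (cargo aircraft limit, Class 8) — within limit.

No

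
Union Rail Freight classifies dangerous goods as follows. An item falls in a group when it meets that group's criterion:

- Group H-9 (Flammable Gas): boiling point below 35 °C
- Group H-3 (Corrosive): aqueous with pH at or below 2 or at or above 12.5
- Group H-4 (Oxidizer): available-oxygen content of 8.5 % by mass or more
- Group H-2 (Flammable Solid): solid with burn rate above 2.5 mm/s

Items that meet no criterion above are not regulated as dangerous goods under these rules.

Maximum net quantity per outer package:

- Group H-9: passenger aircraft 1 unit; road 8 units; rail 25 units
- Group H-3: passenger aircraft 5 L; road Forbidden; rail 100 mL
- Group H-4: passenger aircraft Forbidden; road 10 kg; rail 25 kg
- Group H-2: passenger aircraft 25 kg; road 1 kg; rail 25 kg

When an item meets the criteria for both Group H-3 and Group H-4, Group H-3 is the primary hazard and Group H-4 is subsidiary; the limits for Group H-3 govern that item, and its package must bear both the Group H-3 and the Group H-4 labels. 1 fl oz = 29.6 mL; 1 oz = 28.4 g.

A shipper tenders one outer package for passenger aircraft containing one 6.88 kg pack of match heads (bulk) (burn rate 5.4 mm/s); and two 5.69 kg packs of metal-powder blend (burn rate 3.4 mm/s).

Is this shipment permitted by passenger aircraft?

The match heads (bulk) have burn rate 5.4 mm/s, which is > 2.5 mm/s, so they are Group H-2 (Flammable Solid).
Metal-powder blend: burn rate 3.4 mm/s > 2.5 mm/s → Group H-2 (Flammable Solid).
Group H-2 net quantity: 6.88 kg + (two 5.69 kg packs = 11.38 kg) = 18.26 kg.
That is within the Group H-2 passenger aircraft limit of 25 kg.

Yes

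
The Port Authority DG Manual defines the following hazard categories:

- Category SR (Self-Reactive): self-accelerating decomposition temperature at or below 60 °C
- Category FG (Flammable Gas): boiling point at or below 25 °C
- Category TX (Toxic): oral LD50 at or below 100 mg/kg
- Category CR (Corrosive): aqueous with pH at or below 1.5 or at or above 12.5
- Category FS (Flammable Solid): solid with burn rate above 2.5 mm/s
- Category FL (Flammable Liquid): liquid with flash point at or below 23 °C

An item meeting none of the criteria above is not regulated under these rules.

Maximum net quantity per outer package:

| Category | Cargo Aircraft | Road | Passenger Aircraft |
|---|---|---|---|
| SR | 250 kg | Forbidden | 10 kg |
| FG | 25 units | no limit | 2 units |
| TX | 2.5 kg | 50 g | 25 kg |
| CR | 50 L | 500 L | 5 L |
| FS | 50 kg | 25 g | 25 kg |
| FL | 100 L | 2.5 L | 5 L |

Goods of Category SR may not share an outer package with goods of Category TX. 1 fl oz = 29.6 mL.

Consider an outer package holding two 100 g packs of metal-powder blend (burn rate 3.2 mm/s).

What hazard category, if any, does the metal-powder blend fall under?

Burn rate 3.2 mm/s meets the Category FS criterion (Flammable Solid), so the metal-powder blend is Category FS.

Category FS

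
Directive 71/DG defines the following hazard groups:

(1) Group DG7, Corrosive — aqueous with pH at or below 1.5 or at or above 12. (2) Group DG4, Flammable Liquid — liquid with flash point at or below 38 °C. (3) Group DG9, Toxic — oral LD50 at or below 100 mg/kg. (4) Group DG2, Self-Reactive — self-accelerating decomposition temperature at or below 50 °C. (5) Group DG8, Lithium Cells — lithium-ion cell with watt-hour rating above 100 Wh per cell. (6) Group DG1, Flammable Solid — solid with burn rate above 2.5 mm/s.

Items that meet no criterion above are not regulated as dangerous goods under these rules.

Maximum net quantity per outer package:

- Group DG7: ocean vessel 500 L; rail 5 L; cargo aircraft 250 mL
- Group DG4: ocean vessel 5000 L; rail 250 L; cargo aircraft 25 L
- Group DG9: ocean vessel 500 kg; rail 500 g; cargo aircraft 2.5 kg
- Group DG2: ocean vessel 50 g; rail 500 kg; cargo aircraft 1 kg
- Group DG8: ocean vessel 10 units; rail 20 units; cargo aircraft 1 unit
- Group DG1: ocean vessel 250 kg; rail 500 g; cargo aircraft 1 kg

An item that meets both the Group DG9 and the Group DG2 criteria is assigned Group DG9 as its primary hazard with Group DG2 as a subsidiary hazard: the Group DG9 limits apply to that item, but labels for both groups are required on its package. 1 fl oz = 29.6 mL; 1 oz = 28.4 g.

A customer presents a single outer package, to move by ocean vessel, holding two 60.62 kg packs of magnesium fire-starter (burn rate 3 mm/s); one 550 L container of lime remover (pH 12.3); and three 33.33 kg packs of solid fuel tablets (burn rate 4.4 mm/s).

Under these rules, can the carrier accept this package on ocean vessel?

No

Magnesium fire-starter: burn rate 3 mm/s > 2.5 mm/s → Group DG1 (Flammable Solid).
Lime remover: pH 12.3 ≥ 12 → Group DG7 (Corrosive).
Burn rate 4.4 mm/s meets the Group DG1 criterion (Flammable Solid), so the solid fuel tablets are Group DG1.
Group DG1 net quantity: (two 60.62 kg packs = 121.24 kg) + (three 33.33 kg packs = 99.99 kg) = 221.23 kg.
221.23 kg ≤ 250 kg (ocean vessel limit, Group DG1) — within limit.
Group DG7 quantity: 550 L.
550 L > 500 L (ocean vessel limit, Group DG7) — over the limit.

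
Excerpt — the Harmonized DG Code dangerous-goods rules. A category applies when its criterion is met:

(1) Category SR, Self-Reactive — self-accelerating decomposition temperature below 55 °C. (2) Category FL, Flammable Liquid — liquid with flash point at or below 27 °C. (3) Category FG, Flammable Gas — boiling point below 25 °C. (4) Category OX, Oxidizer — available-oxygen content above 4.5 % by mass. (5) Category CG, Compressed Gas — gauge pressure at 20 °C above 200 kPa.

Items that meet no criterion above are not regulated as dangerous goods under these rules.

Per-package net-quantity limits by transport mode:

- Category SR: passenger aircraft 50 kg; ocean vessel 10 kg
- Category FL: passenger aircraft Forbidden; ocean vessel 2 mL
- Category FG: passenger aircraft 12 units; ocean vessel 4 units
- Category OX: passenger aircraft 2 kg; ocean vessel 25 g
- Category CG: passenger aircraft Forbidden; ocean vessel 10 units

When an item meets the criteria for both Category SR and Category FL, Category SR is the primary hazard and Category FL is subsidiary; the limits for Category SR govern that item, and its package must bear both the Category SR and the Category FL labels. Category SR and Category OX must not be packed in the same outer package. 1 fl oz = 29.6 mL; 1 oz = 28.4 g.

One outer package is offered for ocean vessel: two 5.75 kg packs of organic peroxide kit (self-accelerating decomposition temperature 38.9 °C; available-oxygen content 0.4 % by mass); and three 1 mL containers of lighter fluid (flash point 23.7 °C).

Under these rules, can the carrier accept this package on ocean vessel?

No

Organic peroxide kit: self-accelerating decomposition temperature 38.9 °C < 55 °C → Category SR (Self-Reactive).
Lighter fluid: flash point 23.7 °C ≤ 27 °C → Category FL (Flammable Liquid).
Category SR quantity: two 5.75 kg packs = 11.5 kg.
11.5 kg exceeds the ocean vessel limit of 10 kg for Category SR.
Category FL quantity: three 1 mL containers = 3 mL.
That exceeds the Category FL ocean vessel limit of 2 mL.
The segregation rule (Category SR with Category OX) does not apply to Category SR with Category FL.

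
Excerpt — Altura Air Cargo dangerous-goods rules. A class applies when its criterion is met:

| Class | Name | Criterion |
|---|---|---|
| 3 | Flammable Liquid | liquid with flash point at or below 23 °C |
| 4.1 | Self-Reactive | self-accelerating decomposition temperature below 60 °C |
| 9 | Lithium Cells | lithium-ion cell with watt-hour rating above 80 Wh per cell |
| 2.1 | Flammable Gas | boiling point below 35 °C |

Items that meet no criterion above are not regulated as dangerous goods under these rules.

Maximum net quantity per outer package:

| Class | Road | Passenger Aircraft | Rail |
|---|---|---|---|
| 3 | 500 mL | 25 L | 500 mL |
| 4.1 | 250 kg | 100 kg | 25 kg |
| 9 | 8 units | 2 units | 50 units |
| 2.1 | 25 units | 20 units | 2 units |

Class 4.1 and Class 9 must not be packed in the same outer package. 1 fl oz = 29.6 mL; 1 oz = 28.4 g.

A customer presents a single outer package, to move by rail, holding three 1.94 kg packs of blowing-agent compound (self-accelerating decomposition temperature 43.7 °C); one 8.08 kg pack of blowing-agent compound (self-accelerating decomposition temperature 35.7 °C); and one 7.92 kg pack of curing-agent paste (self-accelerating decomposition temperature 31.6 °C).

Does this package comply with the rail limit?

Yes

Self-accelerating decomposition temperature 43.7 °C meets the Class 4.1 criterion (Self-Reactive), so the blowing-agent compound is Class 4.1.
Self-accelerating decomposition temperature 35.7 °C meets the Class 4.1 criterion (Self-Reactive), so the blowing-agent compound is Class 4.1.
The curing-agent paste has self-accelerating decomposition temperature 31.6 °C, which is < 60 °C, so it is Class 4.1 (Self-Reactive).
Total Class 4.1: (three 1.94 kg packs = 5.82 kg) + 8.08 kg + 7.92 kg = 21.82 kg.
That is within the Class 4.1 rail limit of 25 kg.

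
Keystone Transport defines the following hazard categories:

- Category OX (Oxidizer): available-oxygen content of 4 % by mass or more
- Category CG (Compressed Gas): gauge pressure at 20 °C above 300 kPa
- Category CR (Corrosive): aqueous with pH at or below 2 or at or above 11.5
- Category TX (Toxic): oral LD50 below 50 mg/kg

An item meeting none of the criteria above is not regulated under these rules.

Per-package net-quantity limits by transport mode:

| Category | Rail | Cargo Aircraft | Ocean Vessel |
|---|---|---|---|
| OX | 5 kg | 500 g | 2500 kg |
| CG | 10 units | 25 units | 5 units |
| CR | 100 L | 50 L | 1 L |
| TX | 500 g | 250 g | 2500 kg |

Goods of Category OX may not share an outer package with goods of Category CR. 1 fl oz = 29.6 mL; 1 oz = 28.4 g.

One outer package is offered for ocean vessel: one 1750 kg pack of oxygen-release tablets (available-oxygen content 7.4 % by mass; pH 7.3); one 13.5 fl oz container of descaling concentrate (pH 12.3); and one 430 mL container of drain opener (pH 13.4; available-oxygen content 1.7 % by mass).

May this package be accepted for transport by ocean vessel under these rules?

No

Available-oxygen content 7.4 % by mass meets the Category OX criterion (Oxidizer), so the oxygen-release tablets are Category OX.
Descaling concentrate: pH 12.3 ≥ 11.5 → Category CR (Corrosive).
pH 13.4 meets the Category CR criterion (Corrosive), so the drain opener is Category CR.
Category OX quantity: 1750 kg.
1750 kg ≤ 2500 kg (ocean vessel limit, Category OX) — within limit.
Category CR net quantity: (one 13.5 fl oz container = 399.6 mL) + 430 mL = 829.6 mL.
829.6 mL is within the ocean vessel limit of 1 L for Category CR.
Category OX and Category CR may not share an outer package.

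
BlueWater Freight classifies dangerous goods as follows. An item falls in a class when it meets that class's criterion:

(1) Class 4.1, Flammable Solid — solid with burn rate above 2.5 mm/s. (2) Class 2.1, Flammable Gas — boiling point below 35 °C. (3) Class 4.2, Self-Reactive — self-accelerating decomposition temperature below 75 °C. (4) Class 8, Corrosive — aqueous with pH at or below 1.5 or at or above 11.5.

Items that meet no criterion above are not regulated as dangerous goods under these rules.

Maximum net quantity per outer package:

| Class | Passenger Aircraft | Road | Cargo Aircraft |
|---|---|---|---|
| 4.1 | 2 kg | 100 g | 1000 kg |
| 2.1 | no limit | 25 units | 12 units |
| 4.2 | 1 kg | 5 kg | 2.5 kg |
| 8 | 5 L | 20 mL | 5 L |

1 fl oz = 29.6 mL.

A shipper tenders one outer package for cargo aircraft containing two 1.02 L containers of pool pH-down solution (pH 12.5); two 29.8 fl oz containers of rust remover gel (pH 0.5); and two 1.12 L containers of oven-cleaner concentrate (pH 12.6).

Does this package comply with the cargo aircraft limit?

No

With pH 12.5 (≥ 11.5), the pool pH-down solution falls in Class 8.
pH 0.5 meets the Class 8 criterion (Corrosive), so the rust remover gel is Class 8.
The oven-cleaner concentrate has pH 12.6, which is ≥ 11.5, so it is Class 8 (Corrosive).
Total Class 8: (two 1.02 L containers = 2.04 L) + (two 29.8 fl oz containers = 1764.16 mL) + (two 1.12 L containers = 2.24 L) = 6044.16 mL.
That exceeds the Class 8 cargo aircraft limit of 5 L.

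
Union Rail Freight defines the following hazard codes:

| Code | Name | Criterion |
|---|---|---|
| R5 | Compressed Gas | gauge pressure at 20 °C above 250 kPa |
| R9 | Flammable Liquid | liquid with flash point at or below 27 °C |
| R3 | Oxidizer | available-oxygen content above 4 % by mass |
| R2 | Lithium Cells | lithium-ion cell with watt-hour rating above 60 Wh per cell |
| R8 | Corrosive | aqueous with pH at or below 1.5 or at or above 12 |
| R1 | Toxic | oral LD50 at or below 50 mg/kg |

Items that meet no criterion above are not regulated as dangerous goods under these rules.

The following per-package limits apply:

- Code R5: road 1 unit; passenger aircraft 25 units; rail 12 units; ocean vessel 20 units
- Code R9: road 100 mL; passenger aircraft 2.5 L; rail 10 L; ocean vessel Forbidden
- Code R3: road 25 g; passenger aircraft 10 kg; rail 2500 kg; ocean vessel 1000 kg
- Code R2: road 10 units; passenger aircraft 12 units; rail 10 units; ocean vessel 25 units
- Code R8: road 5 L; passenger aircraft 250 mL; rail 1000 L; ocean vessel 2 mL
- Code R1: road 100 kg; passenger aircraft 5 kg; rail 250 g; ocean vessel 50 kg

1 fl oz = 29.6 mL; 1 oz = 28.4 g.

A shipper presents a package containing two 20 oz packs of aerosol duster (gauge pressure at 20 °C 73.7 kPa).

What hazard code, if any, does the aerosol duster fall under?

gauge pressure at 20 °C 73.7 kPa is not above 250 kPa, so Code R5 does not apply.
No criterion is met, so the item is not regulated.

Not regulated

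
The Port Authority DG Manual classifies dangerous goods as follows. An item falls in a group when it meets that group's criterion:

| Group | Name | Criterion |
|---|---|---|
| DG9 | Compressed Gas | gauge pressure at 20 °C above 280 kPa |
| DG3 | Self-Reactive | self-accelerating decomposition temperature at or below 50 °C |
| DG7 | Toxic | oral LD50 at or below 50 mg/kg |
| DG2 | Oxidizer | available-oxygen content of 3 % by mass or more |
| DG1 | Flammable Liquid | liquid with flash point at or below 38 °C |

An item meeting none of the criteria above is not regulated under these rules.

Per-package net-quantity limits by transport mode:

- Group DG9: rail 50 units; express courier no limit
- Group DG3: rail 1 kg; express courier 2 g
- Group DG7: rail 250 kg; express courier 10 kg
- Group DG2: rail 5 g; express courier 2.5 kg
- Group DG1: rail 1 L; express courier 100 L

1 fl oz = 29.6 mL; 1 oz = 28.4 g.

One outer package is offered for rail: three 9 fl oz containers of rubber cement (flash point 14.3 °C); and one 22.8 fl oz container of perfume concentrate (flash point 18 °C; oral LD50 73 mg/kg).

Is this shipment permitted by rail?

No

Rubber cement: flash point 14.3 °C ≤ 38 °C → Group DG1 (Flammable Liquid).
The perfume concentrate has flash point 18 °C, which is ≤ 38 °C, so it is Group DG1 (Flammable Liquid).
Total Group DG1: (three 9 fl oz containers = 799.2 mL) + (one 22.8 fl oz container = 674.88 mL) = 1474.08 mL.
1474.08 mL > 1 L (rail limit, Group DG1) — over the limit.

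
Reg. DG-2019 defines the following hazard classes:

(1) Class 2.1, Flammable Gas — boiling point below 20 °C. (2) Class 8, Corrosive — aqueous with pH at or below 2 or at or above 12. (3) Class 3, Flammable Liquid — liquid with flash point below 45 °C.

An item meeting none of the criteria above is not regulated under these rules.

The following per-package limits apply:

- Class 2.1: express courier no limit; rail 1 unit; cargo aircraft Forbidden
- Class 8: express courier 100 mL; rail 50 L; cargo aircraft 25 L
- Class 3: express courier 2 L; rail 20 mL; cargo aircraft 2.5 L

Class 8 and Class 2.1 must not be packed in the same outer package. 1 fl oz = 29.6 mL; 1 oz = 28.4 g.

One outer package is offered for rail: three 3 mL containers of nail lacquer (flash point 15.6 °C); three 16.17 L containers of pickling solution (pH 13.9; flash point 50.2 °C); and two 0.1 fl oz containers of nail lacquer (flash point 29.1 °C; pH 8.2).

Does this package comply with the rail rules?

Yes

Flash point 15.6 °C meets the Class 3 criterion (Flammable Liquid), so the nail lacquer is Class 3.
With pH 13.9 (≥ 12), the pickling solution falls in Class 8.
The nail lacquer has flash point 29.1 °C, which is < 45 °C, so it is Class 3 (Flammable Liquid).
Class 8 quantity: three 16.17 L containers = 48.51 L.
48.51 L ≤ 50 L (rail limit, Class 8) — within limit.
Class 3 net quantity: (three 3 mL containers = 9 mL) + (two 0.1 fl oz containers = 5.92 mL) = 14.92 mL.
14.92 mL ≤ 20 mL (rail limit, Class 3) — within limit.
The segregation rule (Class 8 with Class 2.1) does not apply to Class 8 with Class 3.
Every hazard class is within its rail limit and no segregation rule is violated.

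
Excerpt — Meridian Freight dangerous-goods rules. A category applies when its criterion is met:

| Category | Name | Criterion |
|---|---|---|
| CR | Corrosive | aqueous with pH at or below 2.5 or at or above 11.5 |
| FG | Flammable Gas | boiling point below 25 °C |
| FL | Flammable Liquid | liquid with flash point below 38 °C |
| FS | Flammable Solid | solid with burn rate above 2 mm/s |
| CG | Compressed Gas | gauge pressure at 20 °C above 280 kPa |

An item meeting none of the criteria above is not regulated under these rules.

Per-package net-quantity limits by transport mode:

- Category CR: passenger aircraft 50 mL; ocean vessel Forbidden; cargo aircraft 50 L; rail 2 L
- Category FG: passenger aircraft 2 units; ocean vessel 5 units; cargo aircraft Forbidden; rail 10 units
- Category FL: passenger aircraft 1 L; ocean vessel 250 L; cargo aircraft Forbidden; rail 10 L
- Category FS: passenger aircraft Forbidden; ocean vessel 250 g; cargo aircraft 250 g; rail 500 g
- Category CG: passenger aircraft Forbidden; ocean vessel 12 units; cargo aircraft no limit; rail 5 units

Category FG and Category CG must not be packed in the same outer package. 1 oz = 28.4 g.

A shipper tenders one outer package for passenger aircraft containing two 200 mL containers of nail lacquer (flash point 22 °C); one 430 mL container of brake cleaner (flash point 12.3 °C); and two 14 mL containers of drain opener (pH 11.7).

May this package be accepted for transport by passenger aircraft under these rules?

Nail lacquer: flash point 22 °C < 38 °C → Category FL (Flammable Liquid).
The brake cleaner has flash point 12.3 °C, which is < 38 °C, so it is Category FL (Flammable Liquid).
With pH 11.7 (≥ 11.5), the drain opener falls in Category CR.
Total Category FL: (two 200 mL containers = 400 mL) + 430 mL = 830 mL.
That is within the Category FL passenger aircraft limit of 1 L.
Category CR quantity: two 14 mL containers = 28 mL.
That is within the Category CR passenger aircraft limit of 50 mL.
The segregation rule (Category FG with Category CG) does not apply to Category FL with Category CR.
Every hazard category is within its passenger aircraft limit and no segregation rule is violated.

Yes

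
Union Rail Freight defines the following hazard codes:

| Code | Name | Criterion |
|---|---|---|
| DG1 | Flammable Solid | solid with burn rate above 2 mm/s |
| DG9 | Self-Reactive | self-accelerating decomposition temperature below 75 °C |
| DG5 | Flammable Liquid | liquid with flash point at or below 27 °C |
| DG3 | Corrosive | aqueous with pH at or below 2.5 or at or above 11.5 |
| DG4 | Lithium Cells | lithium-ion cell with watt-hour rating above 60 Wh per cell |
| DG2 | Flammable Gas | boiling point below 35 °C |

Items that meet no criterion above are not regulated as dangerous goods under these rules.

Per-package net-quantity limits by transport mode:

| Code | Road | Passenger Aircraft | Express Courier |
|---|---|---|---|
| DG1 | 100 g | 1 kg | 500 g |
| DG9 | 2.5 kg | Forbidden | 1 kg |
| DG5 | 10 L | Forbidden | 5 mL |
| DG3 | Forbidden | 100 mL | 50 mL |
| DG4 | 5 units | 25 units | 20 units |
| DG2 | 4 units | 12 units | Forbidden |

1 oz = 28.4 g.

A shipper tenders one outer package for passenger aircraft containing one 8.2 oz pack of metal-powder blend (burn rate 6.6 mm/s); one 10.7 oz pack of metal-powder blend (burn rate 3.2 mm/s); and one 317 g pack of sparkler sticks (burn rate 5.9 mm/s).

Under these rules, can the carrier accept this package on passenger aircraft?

Burn rate 6.6 mm/s meets the Code DG1 criterion (Flammable Solid), so the metal-powder blend is Code DG1.
The metal-powder blend has burn rate 3.2 mm/s, which is > 2 mm/s, so it is Code DG1 (Flammable Solid).
Burn rate 5.9 mm/s meets the Code DG1 criterion (Flammable Solid), so the sparkler sticks are Code DG1.
Total Code DG1: (one 8.2 oz pack = 232.88 g) + (one 10.7 oz pack = 303.88 g) + 317 g = 853.76 g.
That is within the Code DG1 passenger aircraft limit of 1 kg.

Yes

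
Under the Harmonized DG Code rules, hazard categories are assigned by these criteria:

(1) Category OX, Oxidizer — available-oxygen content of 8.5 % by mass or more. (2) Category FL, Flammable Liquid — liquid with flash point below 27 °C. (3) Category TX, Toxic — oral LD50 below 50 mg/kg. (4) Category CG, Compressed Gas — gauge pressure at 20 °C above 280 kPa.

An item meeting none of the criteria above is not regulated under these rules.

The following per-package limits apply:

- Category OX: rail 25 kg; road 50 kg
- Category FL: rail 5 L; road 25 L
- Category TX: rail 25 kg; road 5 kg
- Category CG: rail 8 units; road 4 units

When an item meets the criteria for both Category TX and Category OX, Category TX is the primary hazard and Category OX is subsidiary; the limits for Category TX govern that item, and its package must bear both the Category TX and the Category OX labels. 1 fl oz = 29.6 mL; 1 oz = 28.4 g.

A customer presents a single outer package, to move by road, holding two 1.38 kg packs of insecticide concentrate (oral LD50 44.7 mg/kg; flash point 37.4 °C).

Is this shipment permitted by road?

With oral LD50 44.7 mg/kg (< 50 mg/kg), the insecticide concentrate falls in Category TX.
Category TX quantity: two 1.38 kg packs = 2.76 kg.
2.76 kg is within the road limit of 5 kg for Category TX.

Yes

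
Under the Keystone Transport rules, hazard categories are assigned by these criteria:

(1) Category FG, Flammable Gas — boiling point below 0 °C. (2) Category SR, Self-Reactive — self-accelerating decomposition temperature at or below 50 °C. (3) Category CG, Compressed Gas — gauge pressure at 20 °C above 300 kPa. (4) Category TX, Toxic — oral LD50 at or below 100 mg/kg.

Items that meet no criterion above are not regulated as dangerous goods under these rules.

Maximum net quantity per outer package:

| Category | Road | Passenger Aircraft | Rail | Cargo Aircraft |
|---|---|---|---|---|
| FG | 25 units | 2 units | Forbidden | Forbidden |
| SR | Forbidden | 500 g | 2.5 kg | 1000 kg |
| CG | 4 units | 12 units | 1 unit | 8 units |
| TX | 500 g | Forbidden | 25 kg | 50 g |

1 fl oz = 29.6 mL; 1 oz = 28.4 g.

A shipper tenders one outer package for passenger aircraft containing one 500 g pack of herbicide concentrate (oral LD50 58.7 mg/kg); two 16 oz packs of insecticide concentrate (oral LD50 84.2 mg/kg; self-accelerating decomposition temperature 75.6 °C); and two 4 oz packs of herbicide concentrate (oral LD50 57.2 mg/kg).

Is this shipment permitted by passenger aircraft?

No

With oral LD50 58.7 mg/kg (≤ 100 mg/kg), the herbicide concentrate falls in Category TX.
Insecticide concentrate: oral LD50 84.2 mg/kg ≤ 100 mg/kg → Category TX (Toxic).
Herbicide concentrate: oral LD50 57.2 mg/kg ≤ 100 mg/kg → Category TX (Toxic).
Category TX net quantity: 500 g + (two 16 oz packs = 908.8 g) + (two 4 oz packs = 227.2 g) = 1.636 kg.
Category TX is Forbidden by passenger aircraft.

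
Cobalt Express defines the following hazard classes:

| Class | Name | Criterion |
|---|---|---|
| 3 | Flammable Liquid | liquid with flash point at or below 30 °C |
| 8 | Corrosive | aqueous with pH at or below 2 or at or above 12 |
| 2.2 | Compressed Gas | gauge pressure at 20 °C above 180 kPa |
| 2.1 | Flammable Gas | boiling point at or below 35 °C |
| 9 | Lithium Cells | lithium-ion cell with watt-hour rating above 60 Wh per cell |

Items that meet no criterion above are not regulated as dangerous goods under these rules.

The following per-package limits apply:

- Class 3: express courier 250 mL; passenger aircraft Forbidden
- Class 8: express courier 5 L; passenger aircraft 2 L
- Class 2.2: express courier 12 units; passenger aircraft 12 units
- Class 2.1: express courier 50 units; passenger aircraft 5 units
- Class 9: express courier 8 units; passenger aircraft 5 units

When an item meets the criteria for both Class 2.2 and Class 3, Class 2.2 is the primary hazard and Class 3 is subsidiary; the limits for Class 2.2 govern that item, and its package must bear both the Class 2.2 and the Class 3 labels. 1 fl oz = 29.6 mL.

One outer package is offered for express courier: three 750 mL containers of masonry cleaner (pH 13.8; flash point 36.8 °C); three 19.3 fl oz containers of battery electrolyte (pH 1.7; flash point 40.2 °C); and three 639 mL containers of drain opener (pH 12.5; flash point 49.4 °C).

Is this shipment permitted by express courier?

No

pH 13.8 meets the Class 8 criterion (Corrosive), so the masonry cleaner is Class 8.
pH 1.7 meets the Class 8 criterion (Corrosive), so the battery electrolyte is Class 8.
With pH 12.5 (≥ 12), the drain opener falls in Class 8.
Total Class 8: (three 750 mL containers = 2.25 L) + (three 19.3 fl oz containers = 1713.84 mL) + (three 639 mL containers = 1.917 L) = 5880.84 mL.
That exceeds the Class 8 express courier limit of 5 L.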